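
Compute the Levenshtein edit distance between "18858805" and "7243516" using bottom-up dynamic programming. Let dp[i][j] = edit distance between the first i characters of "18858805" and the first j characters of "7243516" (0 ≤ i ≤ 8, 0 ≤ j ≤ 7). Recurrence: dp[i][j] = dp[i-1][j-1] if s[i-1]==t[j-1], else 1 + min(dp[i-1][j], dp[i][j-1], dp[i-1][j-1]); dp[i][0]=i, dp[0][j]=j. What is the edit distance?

   ''  7  2  4  3  5  1  6
''  0  1  2  3  4  5  6  7
 1  1  1  2  3  4  5  5  6
 8  2  2  2  3  4  5  6  6
 8  3  3  3  3  4  5  6  7
 5  4  4  4  4  4  4  5  6
 8  5  5  5  5  5  5  5  6
 8  6  6  6  6  6  6  6  6
 0  7  7  7  7  7  7  7  7
 5  8  8  8  8  8  7  8  8

8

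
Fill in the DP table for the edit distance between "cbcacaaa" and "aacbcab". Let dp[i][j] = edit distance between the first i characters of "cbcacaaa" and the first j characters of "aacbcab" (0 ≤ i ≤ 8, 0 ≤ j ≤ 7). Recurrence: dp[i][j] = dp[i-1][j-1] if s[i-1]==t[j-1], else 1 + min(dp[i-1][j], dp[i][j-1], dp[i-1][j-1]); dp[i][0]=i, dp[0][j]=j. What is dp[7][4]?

   ''  a  a  c  b  c  a  b
''  0  1  2  3  4  5  6  7
 c  1  1  2  2  3  4  5  6
 b  2  2  2  3  2  3  4  5
 c  3  3  3  2  3  2  3  4
 a  4  3  3  3  3  3  2  3
 c  5  4  4  3  4  3  3  3
 a  6  5  4  4  4  4  3  4
 a  7  6  5  5  5  5  4  4
 a  8  7  6  6  6  6  5  5

5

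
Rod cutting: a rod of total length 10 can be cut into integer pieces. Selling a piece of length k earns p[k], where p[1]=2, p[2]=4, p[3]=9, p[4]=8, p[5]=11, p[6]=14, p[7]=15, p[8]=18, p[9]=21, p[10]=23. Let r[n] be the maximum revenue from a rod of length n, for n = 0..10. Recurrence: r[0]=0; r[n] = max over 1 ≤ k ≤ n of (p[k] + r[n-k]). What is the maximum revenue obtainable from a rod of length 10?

29

   n    0    1    2    3    4    5    6    7    8    9   10
r[n]    0    2    4    9   11   13   18   20   22   27   29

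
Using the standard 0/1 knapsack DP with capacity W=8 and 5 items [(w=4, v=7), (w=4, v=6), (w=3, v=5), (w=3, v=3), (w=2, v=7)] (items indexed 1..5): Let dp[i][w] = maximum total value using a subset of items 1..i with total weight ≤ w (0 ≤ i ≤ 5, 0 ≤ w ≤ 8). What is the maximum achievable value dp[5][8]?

15

i\w   0   1   2   3   4   5   6   7   8
  0   0   0   0   0   0   0   0   0   0
  1   0   0   0   0   7   7   7   7   7
  2   0   0   0   0   7   7   7   7  13
  3   0   0   0   5   7   7   7  12  13
  4   0   0   0   5   7   7   8  12  13
  5   0   0   7   7   7  12  14  14  15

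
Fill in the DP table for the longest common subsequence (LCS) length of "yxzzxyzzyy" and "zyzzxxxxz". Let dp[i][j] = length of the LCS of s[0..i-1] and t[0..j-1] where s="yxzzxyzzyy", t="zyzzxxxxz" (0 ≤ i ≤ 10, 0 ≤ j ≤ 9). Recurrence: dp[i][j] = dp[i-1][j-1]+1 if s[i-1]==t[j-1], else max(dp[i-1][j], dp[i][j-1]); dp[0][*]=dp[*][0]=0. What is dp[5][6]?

4

   ''  z  y  z  z  x  x  x  x  z
''  0  0  0  0  0  0  0  0  0  0
 y  0  0  1  1  1  1  1  1  1  1
 x  0  0  1  1  1  2  2  2  2  2
 z  0  1  1  2  2  2  2  2  2  3
 z  0  1  1  2  3  3  3  3  3  3
 x  0  1  1  2  3  4  4  4  4  4
 y  0  1  2  2  3  4  4  4  4  4
 z  0  1  2  3  3  4  4  4  4  5
 z  0  1  2  3  4  4  4  4  4  5
 y  0  1  2  3  4  4  4  4  4  5
 y  0  1  2  3  4  4  4  4  4  5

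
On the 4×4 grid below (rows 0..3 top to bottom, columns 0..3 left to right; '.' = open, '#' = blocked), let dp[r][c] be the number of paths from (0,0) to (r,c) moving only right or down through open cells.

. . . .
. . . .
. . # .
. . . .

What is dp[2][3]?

r\c   0   1   2   3
  0   1   1   1   1
  1   1   2   3   4
  2   1   3   0   4
  3   1   4   4   8

4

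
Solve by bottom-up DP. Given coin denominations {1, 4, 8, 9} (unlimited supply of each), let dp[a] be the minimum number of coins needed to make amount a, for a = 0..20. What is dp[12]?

 a  0  1  2  3  4  5  6  7  8  9 10 11 12 13 14 15 16 17 18 19 20
dp  0  1  2  3  1  2  3  4  1  1  2  3  2  2  3  4  2  2  2  3  3

2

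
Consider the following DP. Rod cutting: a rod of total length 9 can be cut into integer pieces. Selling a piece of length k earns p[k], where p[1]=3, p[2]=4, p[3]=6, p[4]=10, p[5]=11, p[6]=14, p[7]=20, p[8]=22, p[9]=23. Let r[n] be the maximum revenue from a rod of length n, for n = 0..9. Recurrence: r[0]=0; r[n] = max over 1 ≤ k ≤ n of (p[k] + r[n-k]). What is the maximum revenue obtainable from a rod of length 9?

   n    0    1    2    3    4    5    6    7    8    9
r[n]    0    3    6    9   12   15   18   21   24   27

27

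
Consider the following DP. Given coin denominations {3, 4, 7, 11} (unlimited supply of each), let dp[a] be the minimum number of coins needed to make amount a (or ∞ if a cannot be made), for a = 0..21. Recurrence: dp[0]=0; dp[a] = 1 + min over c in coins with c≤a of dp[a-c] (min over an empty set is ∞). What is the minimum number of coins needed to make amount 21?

3

 a  0  1  2  3  4  5  6  7  8  9 10 11 12 13 14 15 16 17 18 19 20 21
dp  0  -  -  1  1  -  2  1  2  3  2  1  3  3  2  2  4  3  2  3  4  3
(- denotes ∞ / unreachable)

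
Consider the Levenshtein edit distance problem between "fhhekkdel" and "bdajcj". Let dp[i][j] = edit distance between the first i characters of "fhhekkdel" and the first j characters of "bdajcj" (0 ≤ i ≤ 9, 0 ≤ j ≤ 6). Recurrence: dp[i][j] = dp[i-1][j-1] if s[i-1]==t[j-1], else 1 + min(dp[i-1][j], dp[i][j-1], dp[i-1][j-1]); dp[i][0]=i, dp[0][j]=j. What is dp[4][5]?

5

   ''  b  d  a  j  c  j
''  0  1  2  3  4  5  6
 f  1  1  2  3  4  5  6
 h  2  2  2  3  4  5  6
 h  3  3  3  3  4  5  6
 e  4  4  4  4  4  5  6
 k  5  5  5  5  5  5  6
 k  6  6  6  6  6  6  6
 d  7  7  6  7  7  7  7
 e  8  8  7  7  8  8  8
 l  9  9  8  8  8  9  9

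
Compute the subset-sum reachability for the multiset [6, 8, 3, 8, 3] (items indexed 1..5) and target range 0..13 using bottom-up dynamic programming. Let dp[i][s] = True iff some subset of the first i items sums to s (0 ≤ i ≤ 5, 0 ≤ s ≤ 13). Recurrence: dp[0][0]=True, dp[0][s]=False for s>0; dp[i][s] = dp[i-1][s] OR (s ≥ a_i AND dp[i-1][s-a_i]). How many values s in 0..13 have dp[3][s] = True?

i\s   0   1   2   3   4   5   6   7   8   9  10  11  12  13
  0   T   F   F   F   F   F   F   F   F   F   F   F   F   F
  1   T   F   F   F   F   F   T   F   F   F   F   F   F   F
  2   T   F   F   F   F   F   T   F   T   F   F   F   F   F
  3   T   F   F   T   F   F   T   F   T   T   F   T   F   F
  4   T   F   F   T   F   F   T   F   T   T   F   T   F   F
  5   T   F   F   T   F   F   T   F   T   T   F   T   T   F

6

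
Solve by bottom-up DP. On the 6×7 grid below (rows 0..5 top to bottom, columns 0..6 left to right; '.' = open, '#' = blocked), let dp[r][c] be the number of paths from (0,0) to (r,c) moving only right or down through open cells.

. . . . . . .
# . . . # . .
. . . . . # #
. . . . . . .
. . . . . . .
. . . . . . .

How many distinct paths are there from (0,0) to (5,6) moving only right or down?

162

r\c   0   1   2   3   4   5   6
  0   1   1   1   1   1   1   1
  1   0   1   2   3   0   1   2
  2   0   1   3   6   6   0   0
  3   0   1   4  10  16  16  16
  4   0   1   5  15  31  47  63
  5   0   1   6  21  52  99 162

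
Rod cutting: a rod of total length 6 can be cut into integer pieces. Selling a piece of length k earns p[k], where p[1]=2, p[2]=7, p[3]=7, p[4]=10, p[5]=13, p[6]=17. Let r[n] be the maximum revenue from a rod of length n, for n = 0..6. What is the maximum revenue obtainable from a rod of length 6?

   n    0    1    2    3    4    5    6
r[n]    0    2    7    9   14   16   21

21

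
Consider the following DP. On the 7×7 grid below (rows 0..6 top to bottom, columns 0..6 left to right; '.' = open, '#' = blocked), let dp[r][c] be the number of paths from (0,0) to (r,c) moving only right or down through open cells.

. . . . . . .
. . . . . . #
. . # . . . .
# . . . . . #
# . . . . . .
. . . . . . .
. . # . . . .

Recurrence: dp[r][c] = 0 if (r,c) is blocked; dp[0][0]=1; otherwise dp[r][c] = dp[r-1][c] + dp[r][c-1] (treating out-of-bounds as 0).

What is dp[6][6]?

355

r\c   0   1   2   3   4   5   6
  0   1   1   1   1   1   1   1
  1   1   2   3   4   5   6   0
  2   1   3   0   4   9  15  15
  3   0   3   3   7  16  31   0
  4   0   3   6  13  29  60  60
  5   0   3   9  22  51 111 171
  6   0   3   0  22  73 184 355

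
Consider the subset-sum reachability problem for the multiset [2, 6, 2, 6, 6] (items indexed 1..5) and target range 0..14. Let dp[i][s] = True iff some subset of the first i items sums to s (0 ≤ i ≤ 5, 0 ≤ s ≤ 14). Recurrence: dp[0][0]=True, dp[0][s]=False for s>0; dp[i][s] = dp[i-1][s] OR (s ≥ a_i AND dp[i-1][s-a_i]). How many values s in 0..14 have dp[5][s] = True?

i\s   0   1   2   3   4   5   6   7   8   9  10  11  12  13  14
  0   T   F   F   F   F   F   F   F   F   F   F   F   F   F   F
  1   T   F   T   F   F   F   F   F   F   F   F   F   F   F   F
  2   T   F   T   F   F   F   T   F   T   F   F   F   F   F   F
  3   T   F   T   F   T   F   T   F   T   F   T   F   F   F   F
  4   T   F   T   F   T   F   T   F   T   F   T   F   T   F   T
  5   T   F   T   F   T   F   T   F   T   F   T   F   T   F   T

8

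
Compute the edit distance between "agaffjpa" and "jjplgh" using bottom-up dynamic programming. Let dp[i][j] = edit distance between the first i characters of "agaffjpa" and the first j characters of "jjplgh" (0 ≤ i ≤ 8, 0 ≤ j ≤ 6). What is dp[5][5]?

   ''  j  j  p  l  g  h
''  0  1  2  3  4  5  6
 a  1  1  2  3  4  5  6
 g  2  2  2  3  4  4  5
 a  3  3  3  3  4  5  5
 f  4  4  4  4  4  5  6
 f  5  5  5  5  5  5  6
 j  6  5  5  6  6  6  6
 p  7  6  6  5  6  7  7
 a  8  7  7  6  6  7  8

5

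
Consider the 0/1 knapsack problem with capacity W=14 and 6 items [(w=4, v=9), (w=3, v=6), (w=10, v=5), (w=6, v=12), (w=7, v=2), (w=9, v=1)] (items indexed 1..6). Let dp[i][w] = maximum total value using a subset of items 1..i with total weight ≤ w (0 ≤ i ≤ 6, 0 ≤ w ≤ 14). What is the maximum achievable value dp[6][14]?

i\w   0   1   2   3   4   5   6   7   8   9  10  11  12  13  14
  0   0   0   0   0   0   0   0   0   0   0   0   0   0   0   0
  1   0   0   0   0   9   9   9   9   9   9   9   9   9   9   9
  2   0   0   0   6   9   9   9  15  15  15  15  15  15  15  15
  3   0   0   0   6   9   9   9  15  15  15  15  15  15  15  15
  4   0   0   0   6   9   9  12  15  15  18  21  21  21  27  27
  5   0   0   0   6   9   9  12  15  15  18  21  21  21  27  27
  6   0   0   0   6   9   9  12  15  15  18  21  21  21  27  27

27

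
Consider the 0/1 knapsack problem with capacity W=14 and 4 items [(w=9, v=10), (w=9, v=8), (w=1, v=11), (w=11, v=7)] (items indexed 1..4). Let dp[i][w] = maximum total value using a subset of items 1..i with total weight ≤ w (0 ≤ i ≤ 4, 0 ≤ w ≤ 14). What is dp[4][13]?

i\w   0   1   2   3   4   5   6   7   8   9  10  11  12  13  14
  0   0   0   0   0   0   0   0   0   0   0   0   0   0   0   0
  1   0   0   0   0   0   0   0   0   0  10  10  10  10  10  10
  2   0   0   0   0   0   0   0   0   0  10  10  10  10  10  10
  3   0  11  11  11  11  11  11  11  11  11  21  21  21  21  21
  4   0  11  11  11  11  11  11  11  11  11  21  21  21  21  21

21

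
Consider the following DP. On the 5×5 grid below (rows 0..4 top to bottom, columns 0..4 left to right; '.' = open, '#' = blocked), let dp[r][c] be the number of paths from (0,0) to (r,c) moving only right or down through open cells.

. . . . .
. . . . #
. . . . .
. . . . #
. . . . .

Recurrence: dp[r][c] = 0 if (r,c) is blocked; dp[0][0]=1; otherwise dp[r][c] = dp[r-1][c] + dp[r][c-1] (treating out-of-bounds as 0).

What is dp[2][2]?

6

r\c   0   1   2   3   4
  0   1   1   1   1   1
  1   1   2   3   4   0
  2   1   3   6  10  10
  3   1   4  10  20   0
  4   1   5  15  35  35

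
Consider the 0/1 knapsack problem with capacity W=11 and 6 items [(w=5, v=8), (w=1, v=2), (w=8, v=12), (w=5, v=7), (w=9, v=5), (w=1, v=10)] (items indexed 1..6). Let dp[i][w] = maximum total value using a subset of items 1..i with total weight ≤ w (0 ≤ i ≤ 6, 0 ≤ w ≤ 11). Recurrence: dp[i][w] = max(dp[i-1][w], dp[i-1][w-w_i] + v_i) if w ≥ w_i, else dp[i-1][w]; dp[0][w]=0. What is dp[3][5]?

8

i\w   0   1   2   3   4   5   6   7   8   9  10  11
  0   0   0   0   0   0   0   0   0   0   0   0   0
  1   0   0   0   0   0   8   8   8   8   8   8   8
  2   0   2   2   2   2   8  10  10  10  10  10  10
  3   0   2   2   2   2   8  10  10  12  14  14  14
  4   0   2   2   2   2   8  10  10  12  14  15  17
  5   0   2   2   2   2   8  10  10  12  14  15  17
  6   0  10  12  12  12  12  18  20  20  22  24  25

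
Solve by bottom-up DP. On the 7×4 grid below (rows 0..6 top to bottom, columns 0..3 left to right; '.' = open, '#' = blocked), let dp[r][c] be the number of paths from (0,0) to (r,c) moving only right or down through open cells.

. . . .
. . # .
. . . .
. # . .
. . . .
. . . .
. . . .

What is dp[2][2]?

3

r\c   0   1   2   3
  0   1   1   1   1
  1   1   2   0   1
  2   1   3   3   4
  3   1   0   3   7
  4   1   1   4  11
  5   1   2   6  17
  6   1   3   9  26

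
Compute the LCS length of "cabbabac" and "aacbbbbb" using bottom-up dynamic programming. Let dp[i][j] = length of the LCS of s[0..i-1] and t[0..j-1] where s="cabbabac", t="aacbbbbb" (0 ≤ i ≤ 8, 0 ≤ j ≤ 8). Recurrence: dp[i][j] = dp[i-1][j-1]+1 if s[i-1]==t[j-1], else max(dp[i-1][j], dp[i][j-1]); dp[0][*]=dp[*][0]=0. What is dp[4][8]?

   ''  a  a  c  b  b  b  b  b
''  0  0  0  0  0  0  0  0  0
 c  0  0  0  1  1  1  1  1  1
 a  0  1  1  1  1  1  1  1  1
 b  0  1  1  1  2  2  2  2  2
 b  0  1  1  1  2  3  3  3  3
 a  0  1  2  2  2  3  3  3  3
 b  0  1  2  2  3  3  4  4  4
 a  0  1  2  2  3  3  4  4  4
 c  0  1  2  3  3  3  4  4  4

3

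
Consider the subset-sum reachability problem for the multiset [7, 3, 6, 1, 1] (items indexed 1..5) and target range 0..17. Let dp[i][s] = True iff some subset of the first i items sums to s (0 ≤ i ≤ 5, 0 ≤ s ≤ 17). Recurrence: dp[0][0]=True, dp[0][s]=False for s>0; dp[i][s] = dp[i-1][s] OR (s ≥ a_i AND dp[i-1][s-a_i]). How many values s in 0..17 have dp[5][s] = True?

i\s   0   1   2   3   4   5   6   7   8   9  10  11  12  13  14  15  16  17
  0   T   F   F   F   F   F   F   F   F   F   F   F   F   F   F   F   F   F
  1   T   F   F   F   F   F   F   T   F   F   F   F   F   F   F   F   F   F
  2   T   F   F   T   F   F   F   T   F   F   T   F   F   F   F   F   F   F
  3   T   F   F   T   F   F   T   T   F   T   T   F   F   T   F   F   T   F
  4   T   T   F   T   T   F   T   T   T   T   T   T   F   T   T   F   T   T
  5   T   T   T   T   T   T   T   T   T   T   T   T   T   T   T   T   T   T

18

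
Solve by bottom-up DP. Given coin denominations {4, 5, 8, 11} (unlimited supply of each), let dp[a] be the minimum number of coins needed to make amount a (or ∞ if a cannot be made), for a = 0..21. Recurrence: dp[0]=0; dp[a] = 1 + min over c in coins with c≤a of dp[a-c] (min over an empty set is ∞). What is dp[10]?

 a  0  1  2  3  4  5  6  7  8  9 10 11 12 13 14 15 16 17 18 19 20 21
dp  0  -  -  -  1  1  -  -  1  2  2  1  2  2  3  2  2  3  3  2  3  3
(- denotes ∞ / unreachable)

2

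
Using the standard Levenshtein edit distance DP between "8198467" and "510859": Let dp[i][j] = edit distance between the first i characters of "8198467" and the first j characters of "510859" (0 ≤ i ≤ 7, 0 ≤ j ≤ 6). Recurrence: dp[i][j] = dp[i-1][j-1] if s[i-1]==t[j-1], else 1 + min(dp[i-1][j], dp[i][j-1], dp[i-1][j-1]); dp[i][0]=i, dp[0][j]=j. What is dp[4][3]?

3

   ''  5  1  0  8  5  9
''  0  1  2  3  4  5  6
 8  1  1  2  3  3  4  5
 1  2  2  1  2  3  4  5
 9  3  3  2  2  3  4  4
 8  4  4  3  3  2  3  4
 4  5  5  4  4  3  3  4
 6  6  6  5  5  4  4  4
 7  7  7  6  6  5  5  5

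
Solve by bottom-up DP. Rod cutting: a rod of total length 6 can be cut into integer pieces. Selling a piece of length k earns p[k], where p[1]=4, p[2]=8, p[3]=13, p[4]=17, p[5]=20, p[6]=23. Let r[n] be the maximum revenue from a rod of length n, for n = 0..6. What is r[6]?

26

   n    0    1    2    3    4    5    6
r[n]    0    4    8   13   17   21   26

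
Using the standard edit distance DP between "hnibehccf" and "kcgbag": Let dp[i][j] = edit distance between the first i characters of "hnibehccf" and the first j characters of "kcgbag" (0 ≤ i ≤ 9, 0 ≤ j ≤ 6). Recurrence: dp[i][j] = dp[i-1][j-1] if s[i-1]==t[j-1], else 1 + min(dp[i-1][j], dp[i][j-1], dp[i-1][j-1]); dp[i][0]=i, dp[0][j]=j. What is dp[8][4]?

   ''  k  c  g  b  a  g
''  0  1  2  3  4  5  6
 h  1  1  2  3  4  5  6
 n  2  2  2  3  4  5  6
 i  3  3  3  3  4  5  6
 b  4  4  4  4  3  4  5
 e  5  5  5  5  4  4  5
 h  6  6  6  6  5  5  5
 c  7  7  6  7  6  6  6
 c  8  8  7  7  7  7  7
 f  9  9  8  8  8  8  8

7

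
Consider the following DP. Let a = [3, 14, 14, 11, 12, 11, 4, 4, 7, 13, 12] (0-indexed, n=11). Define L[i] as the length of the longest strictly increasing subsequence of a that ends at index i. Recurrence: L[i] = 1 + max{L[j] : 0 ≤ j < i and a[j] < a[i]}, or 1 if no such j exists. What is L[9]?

   i    0    1    2    3    4    5    6    7    8    9   10
a[i]    3   14   14   11   12   11    4    4    7   13   12
L[i]    1    2    2    2    3    2    2    2    3    4    4

4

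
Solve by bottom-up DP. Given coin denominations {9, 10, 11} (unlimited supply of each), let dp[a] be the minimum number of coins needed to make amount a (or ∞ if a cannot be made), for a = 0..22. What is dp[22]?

 a  0  1  2  3  4  5  6  7  8  9 10 11 12 13 14 15 16 17 18 19 20 21 22
dp  0  -  -  -  -  -  -  -  -  1  1  1  -  -  -  -  -  -  2  2  2  2  2
(- denotes ∞ / unreachable)

2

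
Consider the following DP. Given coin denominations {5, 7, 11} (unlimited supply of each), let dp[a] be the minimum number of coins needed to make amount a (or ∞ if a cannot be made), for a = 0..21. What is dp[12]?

2

 a  0  1  2  3  4  5  6  7  8  9 10 11 12 13 14 15 16 17 18 19 20 21
dp  0  -  -  -  -  1  -  1  -  -  2  1  2  -  2  3  2  3  2  3  4  3
(- denotes ∞ / unreachable)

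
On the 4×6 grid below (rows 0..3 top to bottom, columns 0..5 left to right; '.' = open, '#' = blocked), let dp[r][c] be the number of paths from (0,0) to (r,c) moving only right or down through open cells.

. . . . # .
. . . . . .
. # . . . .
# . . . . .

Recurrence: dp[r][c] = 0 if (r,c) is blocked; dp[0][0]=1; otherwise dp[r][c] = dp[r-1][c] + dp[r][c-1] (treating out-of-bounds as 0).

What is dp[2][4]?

11

r\c   0   1   2   3   4   5
  0   1   1   1   1   0   0
  1   1   2   3   4   4   4
  2   1   0   3   7  11  15
  3   0   0   3  10  21  36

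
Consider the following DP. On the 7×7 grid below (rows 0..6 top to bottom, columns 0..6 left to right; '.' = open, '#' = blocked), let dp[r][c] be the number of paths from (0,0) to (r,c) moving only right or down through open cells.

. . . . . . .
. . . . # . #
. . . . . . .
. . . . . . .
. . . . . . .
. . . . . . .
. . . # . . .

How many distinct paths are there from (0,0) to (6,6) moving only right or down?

733

r\c   0   1   2   3   4   5   6
  0   1   1   1   1   1   1   1
  1   1   2   3   4   0   1   0
  2   1   3   6  10  10  11  11
  3   1   4  10  20  30  41  52
  4   1   5  15  35  65 106 158
  5   1   6  21  56 121 227 385
  6   1   7  28   0 121 348 733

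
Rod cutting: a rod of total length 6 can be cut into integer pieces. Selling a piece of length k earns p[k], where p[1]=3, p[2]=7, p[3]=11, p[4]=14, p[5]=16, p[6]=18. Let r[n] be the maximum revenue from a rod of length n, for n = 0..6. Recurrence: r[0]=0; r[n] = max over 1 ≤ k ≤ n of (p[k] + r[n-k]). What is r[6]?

22

   n    0    1    2    3    4    5    6
r[n]    0    3    7   11   14   18   22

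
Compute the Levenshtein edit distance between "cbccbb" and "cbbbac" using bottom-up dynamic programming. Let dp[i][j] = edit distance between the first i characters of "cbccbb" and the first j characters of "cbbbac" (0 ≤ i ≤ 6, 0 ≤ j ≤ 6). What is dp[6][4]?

   ''  c  b  b  b  a  c
''  0  1  2  3  4  5  6
 c  1  0  1  2  3  4  5
 b  2  1  0  1  2  3  4
 c  3  2  1  1  2  3  3
 c  4  3  2  2  2  3  3
 b  5  4  3  2  2  3  4
 b  6  5  4  3  2  3  4

2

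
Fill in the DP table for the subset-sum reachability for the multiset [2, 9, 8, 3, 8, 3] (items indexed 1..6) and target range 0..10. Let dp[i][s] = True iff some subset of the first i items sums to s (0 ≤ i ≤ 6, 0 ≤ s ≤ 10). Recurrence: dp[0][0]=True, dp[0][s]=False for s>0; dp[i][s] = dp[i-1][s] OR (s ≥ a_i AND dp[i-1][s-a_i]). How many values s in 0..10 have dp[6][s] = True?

8

i\s   0   1   2   3   4   5   6   7   8   9  10
  0   T   F   F   F   F   F   F   F   F   F   F
  1   T   F   T   F   F   F   F   F   F   F   F
  2   T   F   T   F   F   F   F   F   F   T   F
  3   T   F   T   F   F   F   F   F   T   T   T
  4   T   F   T   T   F   T   F   F   T   T   T
  5   T   F   T   T   F   T   F   F   T   T   T
  6   T   F   T   T   F   T   T   F   T   T   T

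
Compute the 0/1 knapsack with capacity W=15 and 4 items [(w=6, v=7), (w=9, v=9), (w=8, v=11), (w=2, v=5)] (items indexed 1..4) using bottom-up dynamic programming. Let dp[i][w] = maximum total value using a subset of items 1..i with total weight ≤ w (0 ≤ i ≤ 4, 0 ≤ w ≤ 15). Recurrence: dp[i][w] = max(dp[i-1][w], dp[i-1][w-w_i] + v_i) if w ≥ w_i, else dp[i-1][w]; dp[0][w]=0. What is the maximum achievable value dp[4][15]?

18

i\w   0   1   2   3   4   5   6   7   8   9  10  11  12  13  14  15
  0   0   0   0   0   0   0   0   0   0   0   0   0   0   0   0   0
  1   0   0   0   0   0   0   7   7   7   7   7   7   7   7   7   7
  2   0   0   0   0   0   0   7   7   7   9   9   9   9   9   9  16
  3   0   0   0   0   0   0   7   7  11  11  11  11  11  11  18  18
  4   0   0   5   5   5   5   7   7  12  12  16  16  16  16  18  18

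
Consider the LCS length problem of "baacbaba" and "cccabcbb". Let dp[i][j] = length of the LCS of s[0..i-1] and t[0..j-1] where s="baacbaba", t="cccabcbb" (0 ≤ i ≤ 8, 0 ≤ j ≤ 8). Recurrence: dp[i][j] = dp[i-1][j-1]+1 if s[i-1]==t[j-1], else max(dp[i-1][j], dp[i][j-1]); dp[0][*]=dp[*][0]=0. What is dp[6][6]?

   ''  c  c  c  a  b  c  b  b
''  0  0  0  0  0  0  0  0  0
 b  0  0  0  0  0  1  1  1  1
 a  0  0  0  0  1  1  1  1  1
 a  0  0  0  0  1  1  1  1  1
 c  0  1  1  1  1  1  2  2  2
 b  0  1  1  1  1  2  2  3  3
 a  0  1  1  1  2  2  2  3  3
 b  0  1  1  1  2  3  3  3  4
 a  0  1  1  1  2  3  3  3  4

2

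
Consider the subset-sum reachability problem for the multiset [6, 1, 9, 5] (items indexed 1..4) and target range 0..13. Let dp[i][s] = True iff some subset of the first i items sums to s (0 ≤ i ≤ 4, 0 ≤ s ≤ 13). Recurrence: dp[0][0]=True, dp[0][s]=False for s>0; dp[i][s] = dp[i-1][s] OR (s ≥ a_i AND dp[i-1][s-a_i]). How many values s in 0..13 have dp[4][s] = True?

9

i\s   0   1   2   3   4   5   6   7   8   9  10  11  12  13
  0   T   F   F   F   F   F   F   F   F   F   F   F   F   F
  1   T   F   F   F   F   F   T   F   F   F   F   F   F   F
  2   T   T   F   F   F   F   T   T   F   F   F   F   F   F
  3   T   T   F   F   F   F   T   T   F   T   T   F   F   F
  4   T   T   F   F   F   T   T   T   F   T   T   T   T   F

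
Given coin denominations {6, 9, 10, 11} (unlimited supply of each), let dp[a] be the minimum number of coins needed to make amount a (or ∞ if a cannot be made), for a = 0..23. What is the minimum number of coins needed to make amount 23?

3

 a  0  1  2  3  4  5  6  7  8  9 10 11 12 13 14 15 16 17 18 19 20 21 22 23
dp  0  -  -  -  -  -  1  -  -  1  1  1  2  -  -  2  2  2  2  2  2  2  2  3
(- denotes ∞ / unreachable)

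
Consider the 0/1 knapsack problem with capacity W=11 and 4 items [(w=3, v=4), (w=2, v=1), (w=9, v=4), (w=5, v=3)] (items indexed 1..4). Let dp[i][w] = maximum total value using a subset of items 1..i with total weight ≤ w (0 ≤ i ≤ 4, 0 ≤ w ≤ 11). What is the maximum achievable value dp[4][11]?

i\w   0   1   2   3   4   5   6   7   8   9  10  11
  0   0   0   0   0   0   0   0   0   0   0   0   0
  1   0   0   0   4   4   4   4   4   4   4   4   4
  2   0   0   1   4   4   5   5   5   5   5   5   5
  3   0   0   1   4   4   5   5   5   5   5   5   5
  4   0   0   1   4   4   5   5   5   7   7   8   8

8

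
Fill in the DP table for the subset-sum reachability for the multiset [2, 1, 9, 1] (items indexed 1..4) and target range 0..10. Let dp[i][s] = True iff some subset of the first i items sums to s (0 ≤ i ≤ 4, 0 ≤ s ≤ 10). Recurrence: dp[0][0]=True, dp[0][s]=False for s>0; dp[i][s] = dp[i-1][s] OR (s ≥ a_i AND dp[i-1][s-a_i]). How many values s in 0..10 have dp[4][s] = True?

7

i\s   0   1   2   3   4   5   6   7   8   9  10
  0   T   F   F   F   F   F   F   F   F   F   F
  1   T   F   T   F   F   F   F   F   F   F   F
  2   T   T   T   T   F   F   F   F   F   F   F
  3   T   T   T   T   F   F   F   F   F   T   T
  4   T   T   T   T   T   F   F   F   F   T   T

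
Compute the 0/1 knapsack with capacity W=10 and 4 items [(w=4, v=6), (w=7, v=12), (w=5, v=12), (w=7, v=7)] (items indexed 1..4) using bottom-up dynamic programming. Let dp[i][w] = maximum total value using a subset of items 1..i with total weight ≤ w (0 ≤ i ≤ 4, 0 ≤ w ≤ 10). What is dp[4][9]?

18

i\w   0   1   2   3   4   5   6   7   8   9  10
  0   0   0   0   0   0   0   0   0   0   0   0
  1   0   0   0   0   6   6   6   6   6   6   6
  2   0   0   0   0   6   6   6  12  12  12  12
  3   0   0   0   0   6  12  12  12  12  18  18
  4   0   0   0   0   6  12  12  12  12  18  18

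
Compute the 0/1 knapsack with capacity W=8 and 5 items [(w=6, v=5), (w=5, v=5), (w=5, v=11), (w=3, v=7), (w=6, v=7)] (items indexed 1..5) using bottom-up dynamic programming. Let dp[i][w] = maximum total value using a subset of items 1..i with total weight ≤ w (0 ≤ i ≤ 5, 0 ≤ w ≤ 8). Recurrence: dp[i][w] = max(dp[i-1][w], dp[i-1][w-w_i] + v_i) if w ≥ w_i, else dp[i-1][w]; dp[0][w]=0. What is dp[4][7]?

i\w   0   1   2   3   4   5   6   7   8
  0   0   0   0   0   0   0   0   0   0
  1   0   0   0   0   0   0   5   5   5
  2   0   0   0   0   0   5   5   5   5
  3   0   0   0   0   0  11  11  11  11
  4   0   0   0   7   7  11  11  11  18
  5   0   0   0   7   7  11  11  11  18

11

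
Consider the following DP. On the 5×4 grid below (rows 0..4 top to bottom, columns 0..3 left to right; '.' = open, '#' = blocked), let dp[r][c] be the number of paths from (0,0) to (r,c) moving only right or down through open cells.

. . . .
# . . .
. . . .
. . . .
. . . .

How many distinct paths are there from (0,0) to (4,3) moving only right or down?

15

r\c   0   1   2   3
  0   1   1   1   1
  1   0   1   2   3
  2   0   1   3   6
  3   0   1   4  10
  4   0   1   5  15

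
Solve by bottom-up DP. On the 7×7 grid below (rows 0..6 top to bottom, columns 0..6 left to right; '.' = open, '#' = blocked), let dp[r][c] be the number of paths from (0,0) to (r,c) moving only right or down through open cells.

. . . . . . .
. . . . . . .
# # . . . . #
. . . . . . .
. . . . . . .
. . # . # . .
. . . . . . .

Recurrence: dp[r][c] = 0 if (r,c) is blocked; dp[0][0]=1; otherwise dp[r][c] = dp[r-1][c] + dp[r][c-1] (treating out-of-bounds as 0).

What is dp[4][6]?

115

r\c   0   1   2   3   4   5   6
  0   1   1   1   1   1   1   1
  1   1   2   3   4   5   6   7
  2   0   0   3   7  12  18   0
  3   0   0   3  10  22  40  40
  4   0   0   3  13  35  75 115
  5   0   0   0  13   0  75 190
  6   0   0   0  13  13  88 278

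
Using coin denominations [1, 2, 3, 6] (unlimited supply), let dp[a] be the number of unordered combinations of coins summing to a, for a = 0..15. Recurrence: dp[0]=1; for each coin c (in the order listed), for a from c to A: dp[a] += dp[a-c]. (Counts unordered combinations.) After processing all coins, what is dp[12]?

after  coin     0     1     2     3     4     5     6     7     8     9    10    11    12    13    14    15
          1     1     1     1     1     1     1     1     1     1     1     1     1     1     1     1     1
          2     1     1     2     2     3     3     4     4     5     5     6     6     7     7     8     8
          3     1     1     2     3     4     5     7     8    10    12    14    16    19    21    24    27
          6     1     1     2     3     4     5     8     9    12    15    18    21    27    30    36    42

27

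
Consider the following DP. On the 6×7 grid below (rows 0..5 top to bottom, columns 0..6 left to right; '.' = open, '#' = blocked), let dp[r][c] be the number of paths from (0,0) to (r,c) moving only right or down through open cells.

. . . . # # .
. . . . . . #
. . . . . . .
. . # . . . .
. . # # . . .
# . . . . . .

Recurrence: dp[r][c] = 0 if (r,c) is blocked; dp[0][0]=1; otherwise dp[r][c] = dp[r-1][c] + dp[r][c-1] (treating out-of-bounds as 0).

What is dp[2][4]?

r\c   0   1   2   3   4   5   6
  0   1   1   1   1   0   0   0
  1   1   2   3   4   4   4   0
  2   1   3   6  10  14  18  18
  3   1   4   0  10  24  42  60
  4   1   5   0   0  24  66 126
  5   0   5   5   5  29  95 221

14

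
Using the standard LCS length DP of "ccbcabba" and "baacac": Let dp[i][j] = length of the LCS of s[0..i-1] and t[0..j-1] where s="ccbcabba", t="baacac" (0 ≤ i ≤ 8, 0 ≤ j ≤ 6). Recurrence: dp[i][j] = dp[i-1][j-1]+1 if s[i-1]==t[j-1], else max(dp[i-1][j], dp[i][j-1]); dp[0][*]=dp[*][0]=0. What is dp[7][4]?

   ''  b  a  a  c  a  c
''  0  0  0  0  0  0  0
 c  0  0  0  0  1  1  1
 c  0  0  0  0  1  1  2
 b  0  1  1  1  1  1  2
 c  0  1  1  1  2  2  2
 a  0  1  2  2  2  3  3
 b  0  1  2  2  2  3  3
 b  0  1  2  2  2  3  3
 a  0  1  2  3  3  3  3

2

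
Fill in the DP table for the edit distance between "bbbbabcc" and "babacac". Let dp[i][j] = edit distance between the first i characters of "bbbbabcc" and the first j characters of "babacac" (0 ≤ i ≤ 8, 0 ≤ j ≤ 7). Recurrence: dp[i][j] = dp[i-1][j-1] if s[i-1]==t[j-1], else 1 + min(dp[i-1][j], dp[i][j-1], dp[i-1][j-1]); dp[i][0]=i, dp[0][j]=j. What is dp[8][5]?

   ''  b  a  b  a  c  a  c
''  0  1  2  3  4  5  6  7
 b  1  0  1  2  3  4  5  6
 b  2  1  1  1  2  3  4  5
 b  3  2  2  1  2  3  4  5
 b  4  3  3  2  2  3  4  5
 a  5  4  3  3  2  3  3  4
 b  6  5  4  3  3  3  4  4
 c  7  6  5  4  4  3  4  4
 c  8  7  6  5  5  4  4  4

4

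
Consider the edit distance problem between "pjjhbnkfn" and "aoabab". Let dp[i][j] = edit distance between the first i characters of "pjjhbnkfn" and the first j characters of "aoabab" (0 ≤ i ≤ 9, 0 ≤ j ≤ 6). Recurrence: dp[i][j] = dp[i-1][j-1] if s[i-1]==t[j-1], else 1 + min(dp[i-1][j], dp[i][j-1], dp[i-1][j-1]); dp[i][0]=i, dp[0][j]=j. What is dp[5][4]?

4

   ''  a  o  a  b  a  b
''  0  1  2  3  4  5  6
 p  1  1  2  3  4  5  6
 j  2  2  2  3  4  5  6
 j  3  3  3  3  4  5  6
 h  4  4  4  4  4  5  6
 b  5  5  5  5  4  5  5
 n  6  6  6  6  5  5  6
 k  7  7  7  7  6  6  6
 f  8  8  8  8  7  7  7
 n  9  9  9  9  8  8  8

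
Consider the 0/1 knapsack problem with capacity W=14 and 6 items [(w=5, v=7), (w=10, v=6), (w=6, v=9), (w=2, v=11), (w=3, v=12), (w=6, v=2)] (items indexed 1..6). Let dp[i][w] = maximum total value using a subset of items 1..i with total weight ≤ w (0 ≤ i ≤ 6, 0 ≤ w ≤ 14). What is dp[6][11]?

32

i\w   0   1   2   3   4   5   6   7   8   9  10  11  12  13  14
  0   0   0   0   0   0   0   0   0   0   0   0   0   0   0   0
  1   0   0   0   0   0   7   7   7   7   7   7   7   7   7   7
  2   0   0   0   0   0   7   7   7   7   7   7   7   7   7   7
  3   0   0   0   0   0   7   9   9   9   9   9  16  16  16  16
  4   0   0  11  11  11  11  11  18  20  20  20  20  20  27  27
  5   0   0  11  12  12  23  23  23  23  23  30  32  32  32  32
  6   0   0  11  12  12  23  23  23  23  23  30  32  32  32  32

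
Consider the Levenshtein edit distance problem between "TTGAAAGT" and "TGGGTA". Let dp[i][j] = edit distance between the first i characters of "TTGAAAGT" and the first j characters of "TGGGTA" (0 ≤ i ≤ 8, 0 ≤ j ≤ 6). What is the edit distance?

   ''  T  G  G  G  T  A
''  0  1  2  3  4  5  6
 T  1  0  1  2  3  4  5
 T  2  1  1  2  3  3  4
 G  3  2  1  1  2  3  4
 A  4  3  2  2  2  3  3
 A  5  4  3  3  3  3  3
 A  6  5  4  4  4  4  3
 G  7  6  5  4  4  5  4
 T  8  7  6  5  5  4  5

5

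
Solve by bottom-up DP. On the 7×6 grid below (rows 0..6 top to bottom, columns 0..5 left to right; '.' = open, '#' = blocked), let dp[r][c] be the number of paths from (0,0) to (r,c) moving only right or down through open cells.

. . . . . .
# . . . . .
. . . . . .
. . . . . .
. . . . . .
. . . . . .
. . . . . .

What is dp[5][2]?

6

r\c   0   1   2   3   4   5
  0   1   1   1   1   1   1
  1   0   1   2   3   4   5
  2   0   1   3   6  10  15
  3   0   1   4  10  20  35
  4   0   1   5  15  35  70
  5   0   1   6  21  56 126
  6   0   1   7  28  84 210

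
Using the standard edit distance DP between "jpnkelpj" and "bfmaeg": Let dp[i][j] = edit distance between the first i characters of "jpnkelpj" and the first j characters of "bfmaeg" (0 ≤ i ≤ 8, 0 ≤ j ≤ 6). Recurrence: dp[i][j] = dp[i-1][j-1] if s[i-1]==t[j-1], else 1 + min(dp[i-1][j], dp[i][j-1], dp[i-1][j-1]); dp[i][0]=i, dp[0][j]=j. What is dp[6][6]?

   ''  b  f  m  a  e  g
''  0  1  2  3  4  5  6
 j  1  1  2  3  4  5  6
 p  2  2  2  3  4  5  6
 n  3  3  3  3  4  5  6
 k  4  4  4  4  4  5  6
 e  5  5  5  5  5  4  5
 l  6  6  6  6  6  5  5
 p  7  7  7  7  7  6  6
 j  8  8  8  8  8  7  7

5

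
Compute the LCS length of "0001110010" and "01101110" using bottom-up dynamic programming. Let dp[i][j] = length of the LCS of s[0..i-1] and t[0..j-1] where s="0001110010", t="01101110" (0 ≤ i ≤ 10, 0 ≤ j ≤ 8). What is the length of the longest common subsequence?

6

   ''  0  1  1  0  1  1  1  0
''  0  0  0  0  0  0  0  0  0
 0  0  1  1  1  1  1  1  1  1
 0  0  1  1  1  2  2  2  2  2
 0  0  1  1  1  2  2  2  2  3
 1  0  1  2  2  2  3  3  3  3
 1  0  1  2  3  3  3  4  4  4
 1  0  1  2  3  3  4  4  5  5
 0  0  1  2  3  4  4  4  5  6
 0  0  1  2  3  4  4  4  5  6
 1  0  1  2  3  4  5  5  5  6
 0  0  1  2  3  4  5  5  5  6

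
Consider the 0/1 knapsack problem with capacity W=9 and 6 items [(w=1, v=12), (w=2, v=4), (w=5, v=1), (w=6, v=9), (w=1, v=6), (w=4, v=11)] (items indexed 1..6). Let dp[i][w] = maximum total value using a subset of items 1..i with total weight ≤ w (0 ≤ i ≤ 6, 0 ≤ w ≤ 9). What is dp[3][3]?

i\w   0   1   2   3   4   5   6   7   8   9
  0   0   0   0   0   0   0   0   0   0   0
  1   0  12  12  12  12  12  12  12  12  12
  2   0  12  12  16  16  16  16  16  16  16
  3   0  12  12  16  16  16  16  16  17  17
  4   0  12  12  16  16  16  16  21  21  25
  5   0  12  18  18  22  22  22  22  27  27
  6   0  12  18  18  22  23  29  29  33  33

16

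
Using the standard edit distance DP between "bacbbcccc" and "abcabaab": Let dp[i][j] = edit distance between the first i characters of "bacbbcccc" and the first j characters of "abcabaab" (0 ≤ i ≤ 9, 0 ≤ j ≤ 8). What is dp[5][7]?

5

   ''  a  b  c  a  b  a  a  b
''  0  1  2  3  4  5  6  7  8
 b  1  1  1  2  3  4  5  6  7
 a  2  1  2  2  2  3  4  5  6
 c  3  2  2  2  3  3  4  5  6
 b  4  3  2  3  3  3  4  5  5
 b  5  4  3  3  4  3  4  5  5
 c  6  5  4  3  4  4  4  5  6
 c  7  6  5  4  4  5  5  5  6
 c  8  7  6  5  5  5  6  6  6
 c  9  8  7  6  6  6  6  7  7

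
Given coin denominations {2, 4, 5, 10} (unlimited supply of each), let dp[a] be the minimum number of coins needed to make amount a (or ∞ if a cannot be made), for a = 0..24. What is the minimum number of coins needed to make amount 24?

3

 a  0  1  2  3  4  5  6  7  8  9 10 11 12 13 14 15 16 17 18 19 20 21 22 23 24
dp  0  -  1  -  1  1  2  2  2  2  1  3  2  3  2  2  3  3  3  3  2  4  3  4  3
(- denotes ∞ / unreachable)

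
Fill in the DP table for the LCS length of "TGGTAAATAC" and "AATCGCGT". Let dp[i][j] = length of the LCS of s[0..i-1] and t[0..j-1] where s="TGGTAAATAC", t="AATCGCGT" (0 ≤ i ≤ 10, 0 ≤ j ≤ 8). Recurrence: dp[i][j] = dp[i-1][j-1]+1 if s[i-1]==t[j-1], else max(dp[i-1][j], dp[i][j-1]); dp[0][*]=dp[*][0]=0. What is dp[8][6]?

3

   ''  A  A  T  C  G  C  G  T
''  0  0  0  0  0  0  0  0  0
 T  0  0  0  1  1  1  1  1  1
 G  0  0  0  1  1  2  2  2  2
 G  0  0  0  1  1  2  2  3  3
 T  0  0  0  1  1  2  2  3  4
 A  0  1  1  1  1  2  2  3  4
 A  0  1  2  2  2  2  2  3  4
 A  0  1  2  2  2  2  2  3  4
 T  0  1  2  3  3  3  3  3  4
 A  0  1  2  3  3  3  3  3  4
 C  0  1  2  3  4  4  4  4  4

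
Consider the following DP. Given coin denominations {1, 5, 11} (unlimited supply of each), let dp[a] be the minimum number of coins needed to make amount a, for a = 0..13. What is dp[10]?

2

 a  0  1  2  3  4  5  6  7  8  9 10 11 12 13
dp  0  1  2  3  4  1  2  3  4  5  2  1  2  3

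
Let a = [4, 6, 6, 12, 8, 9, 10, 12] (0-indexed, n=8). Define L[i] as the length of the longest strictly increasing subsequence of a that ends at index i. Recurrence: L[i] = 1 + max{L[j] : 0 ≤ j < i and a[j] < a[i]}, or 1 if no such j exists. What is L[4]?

3

   i    0    1    2    3    4    5    6    7
a[i]    4    6    6   12    8    9   10   12
L[i]    1    2    2    3    3    4    5    6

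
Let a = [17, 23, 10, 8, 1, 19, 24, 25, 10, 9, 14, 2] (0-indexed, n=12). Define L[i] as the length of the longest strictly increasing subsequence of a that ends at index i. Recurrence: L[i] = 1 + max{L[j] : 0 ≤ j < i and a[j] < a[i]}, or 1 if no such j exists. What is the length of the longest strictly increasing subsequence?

   i    0    1    2    3    4    5    6    7    8    9   10   11
a[i]   17   23   10    8    1   19   24   25   10    9   14    2
L[i]    1    2    1    1    1    2    3    4    2    2    3    2

4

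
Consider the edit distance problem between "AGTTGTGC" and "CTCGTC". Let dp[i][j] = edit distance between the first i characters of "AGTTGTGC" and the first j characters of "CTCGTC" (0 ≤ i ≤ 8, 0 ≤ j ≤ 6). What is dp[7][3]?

   ''  C  T  C  G  T  C
''  0  1  2  3  4  5  6
 A  1  1  2  3  4  5  6
 G  2  2  2  3  3  4  5
 T  3  3  2  3  4  3  4
 T  4  4  3  3  4  4  4
 G  5  5  4  4  3  4  5
 T  6  6  5  5  4  3  4
 G  7  7  6  6  5  4  4
 C  8  7  7  6  6  5  4

6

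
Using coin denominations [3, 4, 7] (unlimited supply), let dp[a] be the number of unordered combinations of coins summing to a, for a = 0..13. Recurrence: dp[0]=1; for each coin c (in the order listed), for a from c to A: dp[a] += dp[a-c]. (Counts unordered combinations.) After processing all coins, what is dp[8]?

after  coin     0     1     2     3     4     5     6     7     8     9    10    11    12    13
          3     1     0     0     1     0     0     1     0     0     1     0     0     1     0
          4     1     0     0     1     1     0     1     1     1     1     1     1     2     1
          7     1     0     0     1     1     0     1     2     1     1     2     2     2     2

1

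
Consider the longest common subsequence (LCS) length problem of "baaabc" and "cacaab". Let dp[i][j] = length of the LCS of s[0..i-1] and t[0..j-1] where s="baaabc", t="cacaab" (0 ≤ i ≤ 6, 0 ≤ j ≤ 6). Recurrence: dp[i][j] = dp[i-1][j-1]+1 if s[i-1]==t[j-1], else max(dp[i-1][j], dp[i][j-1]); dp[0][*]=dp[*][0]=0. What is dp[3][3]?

   ''  c  a  c  a  a  b
''  0  0  0  0  0  0  0
 b  0  0  0  0  0  0  1
 a  0  0  1  1  1  1  1
 a  0  0  1  1  2  2  2
 a  0  0  1  1  2  3  3
 b  0  0  1  1  2  3  4
 c  0  1  1  2  2  3  4

1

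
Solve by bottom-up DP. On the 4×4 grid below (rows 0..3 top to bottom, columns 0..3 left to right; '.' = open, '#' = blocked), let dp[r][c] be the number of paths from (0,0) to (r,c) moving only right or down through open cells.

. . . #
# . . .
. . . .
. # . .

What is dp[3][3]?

r\c   0   1   2   3
  0   1   1   1   0
  1   0   1   2   2
  2   0   1   3   5
  3   0   0   3   8

8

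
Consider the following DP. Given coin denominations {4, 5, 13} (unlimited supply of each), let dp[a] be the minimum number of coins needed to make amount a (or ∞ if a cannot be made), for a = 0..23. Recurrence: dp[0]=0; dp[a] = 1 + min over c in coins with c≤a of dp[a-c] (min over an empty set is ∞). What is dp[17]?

2

 a  0  1  2  3  4  5  6  7  8  9 10 11 12 13 14 15 16 17 18 19 20 21 22 23
dp  0  -  -  -  1  1  -  -  2  2  2  -  3  1  3  3  4  2  2  4  4  3  3  3
(- denotes ∞ / unreachable)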